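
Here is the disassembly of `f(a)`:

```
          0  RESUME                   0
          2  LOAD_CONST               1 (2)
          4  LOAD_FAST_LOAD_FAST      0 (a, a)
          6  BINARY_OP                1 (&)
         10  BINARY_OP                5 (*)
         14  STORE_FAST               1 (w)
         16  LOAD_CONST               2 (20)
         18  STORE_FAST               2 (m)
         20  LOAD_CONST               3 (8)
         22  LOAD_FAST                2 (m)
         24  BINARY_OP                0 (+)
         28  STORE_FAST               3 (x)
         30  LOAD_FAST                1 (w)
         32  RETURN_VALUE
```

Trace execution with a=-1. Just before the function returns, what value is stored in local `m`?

20

LOAD_CONST → push 2. Stack: [2]
LOAD_FAST_LOAD_FAST a,a → push -1,-1. Stack: [2, -1, -1]
BINARY_OP & → -1 & -1 = -1. Stack: [2, -1]
BINARY_OP * → 2 * -1 = -2. Stack: [-2]
STORE_FAST w → w=-2. Stack: []
LOAD_CONST → push 20. Stack: [20]
STORE_FAST m → m=20. Stack: []
LOAD_CONST → push 8. Stack: [8]
LOAD_FAST m → push 20. Stack: [8, 20]
BINARY_OP + → 8 + 20 = 28. Stack: [28]
STORE_FAST x → x=28. Stack: []
LOAD_FAST w → push -2. Stack: [-2]
RETURN_VALUE → return -2.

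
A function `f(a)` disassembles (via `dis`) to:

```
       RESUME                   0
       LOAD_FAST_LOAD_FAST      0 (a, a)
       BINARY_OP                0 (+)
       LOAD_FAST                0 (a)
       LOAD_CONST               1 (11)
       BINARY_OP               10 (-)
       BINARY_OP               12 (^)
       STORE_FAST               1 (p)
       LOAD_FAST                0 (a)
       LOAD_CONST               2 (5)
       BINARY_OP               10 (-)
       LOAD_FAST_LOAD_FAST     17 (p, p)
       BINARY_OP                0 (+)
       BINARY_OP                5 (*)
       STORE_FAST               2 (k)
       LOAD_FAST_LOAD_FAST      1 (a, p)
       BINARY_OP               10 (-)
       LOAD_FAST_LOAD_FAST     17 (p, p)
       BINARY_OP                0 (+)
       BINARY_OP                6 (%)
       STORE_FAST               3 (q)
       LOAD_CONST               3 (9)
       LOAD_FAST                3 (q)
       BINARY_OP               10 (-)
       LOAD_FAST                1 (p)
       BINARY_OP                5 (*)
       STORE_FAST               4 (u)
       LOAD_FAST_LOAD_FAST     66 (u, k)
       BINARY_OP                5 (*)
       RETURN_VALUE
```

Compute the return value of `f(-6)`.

LOAD_FAST_LOAD_FAST a,a → push -6,-6. Stack: [-6, -6]
BINARY_OP + → -6 + -6 = -12. Stack: [-12]
LOAD_FAST a → push -6. Stack: [-12, -6]
LOAD_CONST → push 11. Stack: [-12, -6, 11]
BINARY_OP - → -6 - 11 = -17. Stack: [-12, -17]
BINARY_OP ^ → -12 ^ -17 = 27. Stack: [27]
STORE_FAST p → p=27. Stack: []
LOAD_FAST a → push -6. Stack: [-6]
LOAD_CONST → push 5. Stack: [-6, 5]
BINARY_OP - → -6 - 5 = -11. Stack: [-11]
LOAD_FAST_LOAD_FAST p,p → push 27,27. Stack: [-11, 27, 27]
BINARY_OP + → 27 + 27 = 54. Stack: [-11, 54]
BINARY_OP * → -11 * 54 = -594. Stack: [-594]
STORE_FAST k → k=-594. Stack: []
LOAD_FAST_LOAD_FAST a,p → push -6,27. Stack: [-6, 27]
BINARY_OP - → -6 - 27 = -33. Stack: [-33]
LOAD_FAST_LOAD_FAST p,p → push 27,27. Stack: [-33, 27, 27]
BINARY_OP + → 27 + 27 = 54. Stack: [-33, 54]
BINARY_OP % → -33 % 54 = 21. Stack: [21]
STORE_FAST q → q=21. Stack: []
LOAD_CONST → push 9. Stack: [9]
LOAD_FAST q → push 21. Stack: [9, 21]
BINARY_OP - → 9 - 21 = -12. Stack: [-12]
LOAD_FAST p → push 27. Stack: [-12, 27]
BINARY_OP * → -12 * 27 = -324. Stack: [-324]
STORE_FAST u → u=-324. Stack: []
LOAD_FAST_LOAD_FAST u,k → push -324,-594. Stack: [-324, -594]
BINARY_OP * → -324 * -594 = 192456. Stack: [192456]
RETURN_VALUE → return 192456.

192456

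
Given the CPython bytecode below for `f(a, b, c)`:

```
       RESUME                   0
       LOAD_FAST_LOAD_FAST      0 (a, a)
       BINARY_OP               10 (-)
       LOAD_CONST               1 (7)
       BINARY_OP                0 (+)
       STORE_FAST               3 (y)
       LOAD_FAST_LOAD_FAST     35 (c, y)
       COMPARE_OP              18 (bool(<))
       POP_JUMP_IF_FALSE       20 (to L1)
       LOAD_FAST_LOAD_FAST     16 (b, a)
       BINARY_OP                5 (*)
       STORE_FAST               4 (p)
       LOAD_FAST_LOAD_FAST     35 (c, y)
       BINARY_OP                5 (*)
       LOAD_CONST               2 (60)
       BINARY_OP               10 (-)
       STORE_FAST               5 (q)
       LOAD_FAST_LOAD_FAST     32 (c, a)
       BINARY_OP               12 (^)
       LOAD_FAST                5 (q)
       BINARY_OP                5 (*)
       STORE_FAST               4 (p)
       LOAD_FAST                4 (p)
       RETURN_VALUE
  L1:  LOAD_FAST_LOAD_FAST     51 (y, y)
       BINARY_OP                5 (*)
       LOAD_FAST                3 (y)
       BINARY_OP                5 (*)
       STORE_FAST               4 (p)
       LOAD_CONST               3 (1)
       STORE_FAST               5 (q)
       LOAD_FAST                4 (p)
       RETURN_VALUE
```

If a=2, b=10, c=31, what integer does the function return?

343

LOAD_FAST_LOAD_FAST a,a → push 2,2. Stack: [2, 2]
BINARY_OP - → 2 - 2 = 0. Stack: [0]
LOAD_CONST → push 7. Stack: [0, 7]
BINARY_OP + → 0 + 7 = 7. Stack: [7]
STORE_FAST y → y=7. Stack: []
LOAD_FAST_LOAD_FAST c,y → push 31,7. Stack: [31, 7]
COMPARE_OP bool(<) → 31 vs 7 = False. Stack: [False]
POP_JUMP_IF_FALSE → pop False; jump. Stack: []
LOAD_FAST_LOAD_FAST y,y → push 7,7. Stack: [7, 7]
BINARY_OP * → 7 * 7 = 49. Stack: [49]
LOAD_FAST y → push 7. Stack: [49, 7]
BINARY_OP * → 49 * 7 = 343. Stack: [343]
STORE_FAST p → p=343. Stack: []
LOAD_CONST → push 1. Stack: [1]
STORE_FAST q → q=1. Stack: []
LOAD_FAST p → push 343. Stack: [343]
RETURN_VALUE → return 343.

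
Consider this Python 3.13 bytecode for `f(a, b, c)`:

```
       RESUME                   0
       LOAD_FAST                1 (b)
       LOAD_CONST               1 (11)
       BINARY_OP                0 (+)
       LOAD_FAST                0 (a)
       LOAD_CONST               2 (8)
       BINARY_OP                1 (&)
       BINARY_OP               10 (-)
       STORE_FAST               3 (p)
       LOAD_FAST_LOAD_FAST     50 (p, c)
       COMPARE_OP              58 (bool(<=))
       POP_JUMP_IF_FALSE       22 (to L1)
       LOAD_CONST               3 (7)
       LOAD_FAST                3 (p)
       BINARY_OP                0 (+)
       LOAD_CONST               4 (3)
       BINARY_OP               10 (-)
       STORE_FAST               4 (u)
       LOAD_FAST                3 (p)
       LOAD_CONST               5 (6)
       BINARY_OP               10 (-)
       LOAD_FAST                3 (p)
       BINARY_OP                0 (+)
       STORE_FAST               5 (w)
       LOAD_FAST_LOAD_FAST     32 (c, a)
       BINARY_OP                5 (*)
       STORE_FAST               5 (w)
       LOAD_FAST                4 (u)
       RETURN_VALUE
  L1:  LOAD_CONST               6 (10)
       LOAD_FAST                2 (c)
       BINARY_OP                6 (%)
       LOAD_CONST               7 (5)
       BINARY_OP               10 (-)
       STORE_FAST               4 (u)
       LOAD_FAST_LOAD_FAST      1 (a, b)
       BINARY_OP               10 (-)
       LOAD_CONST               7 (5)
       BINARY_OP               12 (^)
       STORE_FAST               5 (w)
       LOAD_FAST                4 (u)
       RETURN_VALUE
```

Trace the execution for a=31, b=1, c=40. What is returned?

8

LOAD_FAST b → push 1. Stack: [1]
LOAD_CONST → push 11. Stack: [1, 11]
BINARY_OP + → 1 + 11 = 12. Stack: [12]
LOAD_FAST a → push 31. Stack: [12, 31]
LOAD_CONST → push 8. Stack: [12, 31, 8]
BINARY_OP & → 31 & 8 = 8. Stack: [12, 8]
BINARY_OP - → 12 - 8 = 4. Stack: [4]
STORE_FAST p → p=4. Stack: []
LOAD_FAST_LOAD_FAST p,c → push 4,40. Stack: [4, 40]
COMPARE_OP bool(<=) → 4 vs 40 = True. Stack: [True]
POP_JUMP_IF_FALSE → pop True; no jump. Stack: []
LOAD_CONST → push 7. Stack: [7]
LOAD_FAST p → push 4. Stack: [7, 4]
BINARY_OP + → 7 + 4 = 11. Stack: [11]
LOAD_CONST → push 3. Stack: [11, 3]
BINARY_OP - → 11 - 3 = 8. Stack: [8]
STORE_FAST u → u=8. Stack: []
LOAD_FAST p → push 4. Stack: [4]
LOAD_CONST → push 6. Stack: [4, 6]
BINARY_OP - → 4 - 6 = -2. Stack: [-2]
LOAD_FAST p → push 4. Stack: [-2, 4]
BINARY_OP + → -2 + 4 = 2. Stack: [2]
STORE_FAST w → w=2. Stack: []
LOAD_FAST_LOAD_FAST c,a → push 40,31. Stack: [40, 31]
BINARY_OP * → 40 * 31 = 1240. Stack: [1240]
STORE_FAST w → w=1240. Stack: []
LOAD_FAST u → push 8. Stack: [8]
RETURN_VALUE → return 8.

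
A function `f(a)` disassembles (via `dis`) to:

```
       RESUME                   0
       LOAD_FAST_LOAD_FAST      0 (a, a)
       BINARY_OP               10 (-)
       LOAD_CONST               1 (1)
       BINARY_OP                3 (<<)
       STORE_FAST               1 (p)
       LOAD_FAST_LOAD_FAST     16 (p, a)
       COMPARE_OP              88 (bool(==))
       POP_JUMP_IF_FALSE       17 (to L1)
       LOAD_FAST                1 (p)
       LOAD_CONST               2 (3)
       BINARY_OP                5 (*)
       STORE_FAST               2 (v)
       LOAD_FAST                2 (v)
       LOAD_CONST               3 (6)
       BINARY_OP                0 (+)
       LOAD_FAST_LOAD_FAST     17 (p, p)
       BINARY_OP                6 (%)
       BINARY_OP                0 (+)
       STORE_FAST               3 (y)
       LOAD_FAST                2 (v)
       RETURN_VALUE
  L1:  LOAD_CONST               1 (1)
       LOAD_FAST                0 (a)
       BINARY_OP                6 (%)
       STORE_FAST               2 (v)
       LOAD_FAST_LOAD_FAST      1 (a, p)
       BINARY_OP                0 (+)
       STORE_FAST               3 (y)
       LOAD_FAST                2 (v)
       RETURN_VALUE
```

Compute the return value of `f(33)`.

1

LOAD_FAST_LOAD_FAST a,a → push 33,33. Stack: [33, 33]
BINARY_OP - → 33 - 33 = 0. Stack: [0]
LOAD_CONST → push 1. Stack: [0, 1]
BINARY_OP << → 0 << 1 = 0. Stack: [0]
STORE_FAST p → p=0. Stack: []
LOAD_FAST_LOAD_FAST p,a → push 0,33. Stack: [0, 33]
COMPARE_OP bool(==) → 0 vs 33 = False. Stack: [False]
POP_JUMP_IF_FALSE → pop False; jump. Stack: []
LOAD_CONST → push 1. Stack: [1]
LOAD_FAST a → push 33. Stack: [1, 33]
BINARY_OP % → 1 % 33 = 1. Stack: [1]
STORE_FAST v → v=1. Stack: []
LOAD_FAST_LOAD_FAST a,p → push 33,0. Stack: [33, 0]
BINARY_OP + → 33 + 0 = 33. Stack: [33]
STORE_FAST y → y=33. Stack: []
LOAD_FAST v → push 1. Stack: [1]
RETURN_VALUE → return 1.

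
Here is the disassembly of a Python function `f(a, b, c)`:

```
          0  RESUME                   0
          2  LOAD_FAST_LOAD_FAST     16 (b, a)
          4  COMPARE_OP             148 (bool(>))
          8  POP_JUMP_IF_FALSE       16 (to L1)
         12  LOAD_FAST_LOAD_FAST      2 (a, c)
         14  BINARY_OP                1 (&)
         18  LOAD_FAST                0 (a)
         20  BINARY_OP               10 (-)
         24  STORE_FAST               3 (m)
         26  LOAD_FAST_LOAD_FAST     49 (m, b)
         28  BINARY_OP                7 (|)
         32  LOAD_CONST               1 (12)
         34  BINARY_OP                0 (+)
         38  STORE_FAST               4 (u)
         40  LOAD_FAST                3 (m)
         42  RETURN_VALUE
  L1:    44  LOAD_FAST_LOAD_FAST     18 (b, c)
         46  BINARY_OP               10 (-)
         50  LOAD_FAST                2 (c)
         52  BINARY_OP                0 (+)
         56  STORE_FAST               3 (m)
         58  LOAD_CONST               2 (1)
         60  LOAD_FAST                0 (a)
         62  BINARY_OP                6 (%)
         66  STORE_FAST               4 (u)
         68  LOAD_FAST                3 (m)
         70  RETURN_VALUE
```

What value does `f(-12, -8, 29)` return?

LOAD_FAST_LOAD_FAST b,a → push -8,-12. Stack: [-8, -12]
COMPARE_OP bool(>) → -8 vs -12 = True. Stack: [True]
POP_JUMP_IF_FALSE → pop True; no jump. Stack: []
LOAD_FAST_LOAD_FAST a,c → push -12,29. Stack: [-12, 29]
BINARY_OP & → -12 & 29 = 20. Stack: [20]
LOAD_FAST a → push -12. Stack: [20, -12]
BINARY_OP - → 20 - -12 = 32. Stack: [32]
STORE_FAST m → m=32. Stack: []
LOAD_FAST_LOAD_FAST m,b → push 32,-8. Stack: [32, -8]
BINARY_OP | → 32 | -8 = -8. Stack: [-8]
LOAD_CONST → push 12. Stack: [-8, 12]
BINARY_OP + → -8 + 12 = 4. Stack: [4]
STORE_FAST u → u=4. Stack: []
LOAD_FAST m → push 32. Stack: [32]
RETURN_VALUE → return 32.

32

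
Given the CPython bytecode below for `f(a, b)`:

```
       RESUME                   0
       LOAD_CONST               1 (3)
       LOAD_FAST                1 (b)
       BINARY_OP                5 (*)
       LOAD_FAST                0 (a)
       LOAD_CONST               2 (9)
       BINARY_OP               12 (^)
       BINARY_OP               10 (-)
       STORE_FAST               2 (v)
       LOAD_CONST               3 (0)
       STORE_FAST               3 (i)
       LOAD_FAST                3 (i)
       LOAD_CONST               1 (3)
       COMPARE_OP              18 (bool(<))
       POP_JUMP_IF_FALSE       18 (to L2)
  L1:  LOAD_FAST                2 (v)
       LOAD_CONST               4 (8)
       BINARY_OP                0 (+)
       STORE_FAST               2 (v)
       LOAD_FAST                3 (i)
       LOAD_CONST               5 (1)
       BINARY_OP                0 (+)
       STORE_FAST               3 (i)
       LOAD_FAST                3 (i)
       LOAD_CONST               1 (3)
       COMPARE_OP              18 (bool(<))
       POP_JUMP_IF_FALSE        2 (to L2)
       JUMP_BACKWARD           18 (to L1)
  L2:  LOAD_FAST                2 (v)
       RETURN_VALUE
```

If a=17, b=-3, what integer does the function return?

-9

LOAD_CONST → push 3. Stack: [3]
LOAD_FAST b → push -3. Stack: [3, -3]
BINARY_OP * → 3 * -3 = -9. Stack: [-9]
LOAD_FAST a → push 17. Stack: [-9, 17]
LOAD_CONST → push 9. Stack: [-9, 17, 9]
BINARY_OP ^ → 17 ^ 9 = 24. Stack: [-9, 24]
BINARY_OP - → -9 - 24 = -33. Stack: [-33]
STORE_FAST v → v=-33. Stack: []
LOAD_CONST → push 0. Stack: [0]
STORE_FAST i → i=0. Stack: []
LOAD_FAST i → push 0. Stack: [0]
LOAD_CONST → push 3. Stack: [0, 3]
COMPARE_OP bool(<) → 0 vs 3 = True. Stack: [True]
POP_JUMP_IF_FALSE → pop True; no jump. Stack: []
LOAD_FAST v → push -33. Stack: [-33]
LOAD_CONST → push 8. Stack: [-33, 8]
BINARY_OP + → -33 + 8 = -25. Stack: [-25]
STORE_FAST v → v=-25. Stack: []
LOAD_FAST i → push 0. Stack: [0]
LOAD_CONST → push 1. Stack: [0, 1]
BINARY_OP + → 0 + 1 = 1. Stack: [1]
STORE_FAST i → i=1. Stack: []
LOAD_FAST i → push 1. Stack: [1]
LOAD_CONST → push 3. Stack: [1, 3]
COMPARE_OP bool(<) → 1 vs 3 = True. Stack: [True]
POP_JUMP_IF_FALSE → pop True; no jump. Stack: []
LOAD_FAST v → push -25. Stack: [-25]
LOAD_CONST → push 8. Stack: [-25, 8]
BINARY_OP + → -25 + 8 = -17. Stack: [-17]
STORE_FAST v → v=-17. Stack: []
LOAD_FAST i → push 1. Stack: [1]
LOAD_CONST → push 1. Stack: [1, 1]
BINARY_OP + → 1 + 1 = 2. Stack: [2]
STORE_FAST i → i=2. Stack: []
LOAD_FAST i → push 2. Stack: [2]
LOAD_CONST → push 3. Stack: [2, 3]
COMPARE_OP bool(<) → 2 vs 3 = True. Stack: [True]
POP_JUMP_IF_FALSE → pop True; no jump. Stack: []
LOAD_FAST v → push -17. Stack: [-17]
LOAD_CONST → push 8. Stack: [-17, 8]
BINARY_OP + → -17 + 8 = -9. Stack: [-9]
STORE_FAST v → v=-9. Stack: []
LOAD_FAST i → push 2. Stack: [2]
LOAD_CONST → push 1. Stack: [2, 1]
BINARY_OP + → 2 + 1 = 3. Stack: [3]
STORE_FAST i → i=3. Stack: []
LOAD_FAST i → push 3. Stack: [3]
LOAD_CONST → push 3. Stack: [3, 3]
COMPARE_OP bool(<) → 3 vs 3 = False. Stack: [False]
POP_JUMP_IF_FALSE → pop False; jump. Stack: []
LOAD_FAST v → push -9. Stack: [-9]
RETURN_VALUE → return -9.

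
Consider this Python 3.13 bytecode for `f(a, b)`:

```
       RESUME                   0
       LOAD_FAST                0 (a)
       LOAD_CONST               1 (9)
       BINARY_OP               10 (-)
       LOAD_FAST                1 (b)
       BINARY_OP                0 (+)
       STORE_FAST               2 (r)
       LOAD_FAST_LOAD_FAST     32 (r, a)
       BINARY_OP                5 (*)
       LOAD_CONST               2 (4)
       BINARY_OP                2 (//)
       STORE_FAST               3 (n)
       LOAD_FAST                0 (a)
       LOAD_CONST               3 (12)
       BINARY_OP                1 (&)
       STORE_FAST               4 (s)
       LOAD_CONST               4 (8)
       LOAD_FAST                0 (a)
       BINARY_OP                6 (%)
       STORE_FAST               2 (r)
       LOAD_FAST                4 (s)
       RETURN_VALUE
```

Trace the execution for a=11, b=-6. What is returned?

8

LOAD_FAST a → push 11. Stack: [11]
LOAD_CONST → push 9. Stack: [11, 9]
BINARY_OP - → 11 - 9 = 2. Stack: [2]
LOAD_FAST b → push -6. Stack: [2, -6]
BINARY_OP + → 2 + -6 = -4. Stack: [-4]
STORE_FAST r → r=-4. Stack: []
LOAD_FAST_LOAD_FAST r,a → push -4,11. Stack: [-4, 11]
BINARY_OP * → -4 * 11 = -44. Stack: [-44]
LOAD_CONST → push 4. Stack: [-44, 4]
BINARY_OP // → -44 // 4 = -11. Stack: [-11]
STORE_FAST n → n=-11. Stack: []
LOAD_FAST a → push 11. Stack: [11]
LOAD_CONST → push 12. Stack: [11, 12]
BINARY_OP & → 11 & 12 = 8. Stack: [8]
STORE_FAST s → s=8. Stack: []
LOAD_CONST → push 8. Stack: [8]
LOAD_FAST a → push 11. Stack: [8, 11]
BINARY_OP % → 8 % 11 = 8. Stack: [8]
STORE_FAST r → r=8. Stack: []
LOAD_FAST s → push 8. Stack: [8]
RETURN_VALUE → return 8.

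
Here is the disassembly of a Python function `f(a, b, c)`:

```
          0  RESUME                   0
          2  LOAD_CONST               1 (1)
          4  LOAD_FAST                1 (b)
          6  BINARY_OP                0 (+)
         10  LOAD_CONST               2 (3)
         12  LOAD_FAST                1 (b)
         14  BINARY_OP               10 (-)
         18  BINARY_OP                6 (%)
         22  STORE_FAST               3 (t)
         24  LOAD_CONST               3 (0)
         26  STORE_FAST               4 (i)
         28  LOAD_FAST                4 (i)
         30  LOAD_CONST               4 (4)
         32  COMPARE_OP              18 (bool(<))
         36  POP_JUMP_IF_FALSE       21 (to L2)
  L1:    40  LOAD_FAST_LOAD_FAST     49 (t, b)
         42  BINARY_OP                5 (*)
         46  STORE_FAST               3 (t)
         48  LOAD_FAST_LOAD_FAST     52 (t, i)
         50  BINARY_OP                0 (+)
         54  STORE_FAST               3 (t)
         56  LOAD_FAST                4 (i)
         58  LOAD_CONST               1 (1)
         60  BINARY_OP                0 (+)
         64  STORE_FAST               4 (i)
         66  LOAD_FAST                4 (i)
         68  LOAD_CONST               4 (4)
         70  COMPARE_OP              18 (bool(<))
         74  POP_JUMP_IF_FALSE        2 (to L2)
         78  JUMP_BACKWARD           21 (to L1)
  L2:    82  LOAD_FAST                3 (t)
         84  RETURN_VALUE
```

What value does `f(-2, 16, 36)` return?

-589533

LOAD_CONST → push 1
LOAD_FAST b → push 16
BINARY_OP + → 1 + 16 = 17
LOAD_CONST → push 3
LOAD_FAST b → push 16
BINARY_OP - → 3 - 16 = -13
BINARY_OP % → 17 % -13 = -9
STORE_FAST t → t=-9
LOAD_CONST → push 0
STORE_FAST i → i=0
LOAD_FAST i → push 0
LOAD_CONST → push 4
COMPARE_OP bool(<) → 0 vs 4 = True
POP_JUMP_IF_FALSE → pop True; no jump
LOAD_FAST_LOAD_FAST t,b → push -9,16
BINARY_OP * → -9 * 16 = -144
STORE_FAST t → t=-144
LOAD_FAST_LOAD_FAST t,i → push -144,0
BINARY_OP + → -144 + 0 = -144
STORE_FAST t → t=-144
LOAD_FAST i → push 0
LOAD_CONST → push 1
BINARY_OP + → 0 + 1 = 1
STORE_FAST i → i=1
LOAD_FAST i → push 1
LOAD_CONST → push 4
COMPARE_OP bool(<) → 1 vs 4 = True
POP_JUMP_IF_FALSE → pop True; no jump
LOAD_FAST_LOAD_FAST t,b → push -144,16
BINARY_OP * → -144 * 16 = -2304
STORE_FAST t → t=-2304
LOAD_FAST_LOAD_FAST t,i → push -2304,1
BINARY_OP + → -2304 + 1 = -2303
STORE_FAST t → t=-2303
LOAD_FAST i → push 1
LOAD_CONST → push 1
BINARY_OP + → 1 + 1 = 2
STORE_FAST i → i=2
LOAD_FAST i → push 2
LOAD_CONST → push 4
COMPARE_OP bool(<) → 2 vs 4 = True
POP_JUMP_IF_FALSE → pop True; no jump
LOAD_FAST_LOAD_FAST t,b → push -2303,16
BINARY_OP * → -2303 * 16 = -36848
STORE_FAST t → t=-36848
LOAD_FAST_LOAD_FAST t,i → push -36848,2
BINARY_OP + → -36848 + 2 = -36846
STORE_FAST t → t=-36846
LOAD_FAST i → push 2
LOAD_CONST → push 1
BINARY_OP + → 2 + 1 = 3
STORE_FAST i → i=3
LOAD_FAST i → push 3
LOAD_CONST → push 4
COMPARE_OP bool(<) → 3 vs 4 = True
POP_JUMP_IF_FALSE → pop True; no jump
LOAD_FAST_LOAD_FAST t,b → push -36846,16
BINARY_OP * → -36846 * 16 = -589536
STORE_FAST t → t=-589536
LOAD_FAST_LOAD_FAST t,i → push -589536,3
BINARY_OP + → -589536 + 3 = -589533
STORE_FAST t → t=-589533
LOAD_FAST i → push 3
LOAD_CONST → push 1
BINARY_OP + → 3 + 1 = 4
STORE_FAST i → i=4
LOAD_FAST i → push 4
LOAD_CONST → push 4
COMPARE_OP bool(<) → 4 vs 4 = False
POP_JUMP_IF_FALSE → pop False; jump
LOAD_FAST t → push -589533
RETURN_VALUE → return -589533.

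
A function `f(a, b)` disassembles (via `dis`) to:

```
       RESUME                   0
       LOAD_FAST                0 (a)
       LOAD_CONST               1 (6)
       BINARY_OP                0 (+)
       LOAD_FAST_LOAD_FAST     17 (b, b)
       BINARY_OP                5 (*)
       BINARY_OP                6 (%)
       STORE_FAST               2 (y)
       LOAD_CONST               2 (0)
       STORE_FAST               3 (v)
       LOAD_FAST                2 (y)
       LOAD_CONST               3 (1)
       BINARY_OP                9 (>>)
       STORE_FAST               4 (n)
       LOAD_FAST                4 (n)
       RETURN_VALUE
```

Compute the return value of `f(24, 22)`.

LOAD_FAST a → push 24. Stack: [24]
LOAD_CONST → push 6. Stack: [24, 6]
BINARY_OP + → 24 + 6 = 30. Stack: [30]
LOAD_FAST_LOAD_FAST b,b → push 22,22. Stack: [30, 22, 22]
BINARY_OP * → 22 * 22 = 484. Stack: [30, 484]
BINARY_OP % → 30 % 484 = 30. Stack: [30]
STORE_FAST y → y=30. Stack: []
LOAD_CONST → push 0. Stack: [0]
STORE_FAST v → v=0. Stack: []
LOAD_FAST y → push 30. Stack: [30]
LOAD_CONST → push 1. Stack: [30, 1]
BINARY_OP >> → 30 >> 1 = 15. Stack: [15]
STORE_FAST n → n=15. Stack: []
LOAD_FAST n → push 15. Stack: [15]
RETURN_VALUE → return 15.

15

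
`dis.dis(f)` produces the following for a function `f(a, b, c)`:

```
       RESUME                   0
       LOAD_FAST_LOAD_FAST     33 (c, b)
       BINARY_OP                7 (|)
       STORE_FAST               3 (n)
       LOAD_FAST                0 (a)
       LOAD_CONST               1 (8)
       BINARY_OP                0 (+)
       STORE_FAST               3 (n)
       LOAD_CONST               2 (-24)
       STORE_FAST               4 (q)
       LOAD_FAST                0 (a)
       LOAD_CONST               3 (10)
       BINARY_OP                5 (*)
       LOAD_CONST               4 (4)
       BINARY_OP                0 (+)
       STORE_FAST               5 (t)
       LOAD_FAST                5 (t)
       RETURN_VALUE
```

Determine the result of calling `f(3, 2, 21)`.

34

LOAD_FAST_LOAD_FAST c,b → push 21,2. Stack: [21, 2]
BINARY_OP | → 21 | 2 = 23. Stack: [23]
STORE_FAST n → n=23. Stack: []
LOAD_FAST a → push 3. Stack: [3]
LOAD_CONST → push 8. Stack: [3, 8]
BINARY_OP + → 3 + 8 = 11. Stack: [11]
STORE_FAST n → n=11. Stack: []
LOAD_CONST → push -24. Stack: [-24]
STORE_FAST q → q=-24. Stack: []
LOAD_FAST a → push 3. Stack: [3]
LOAD_CONST → push 10. Stack: [3, 10]
BINARY_OP * → 3 * 10 = 30. Stack: [30]
LOAD_CONST → push 4. Stack: [30, 4]
BINARY_OP + → 30 + 4 = 34. Stack: [34]
STORE_FAST t → t=34. Stack: []
LOAD_FAST t → push 34. Stack: [34]
RETURN_VALUE → return 34.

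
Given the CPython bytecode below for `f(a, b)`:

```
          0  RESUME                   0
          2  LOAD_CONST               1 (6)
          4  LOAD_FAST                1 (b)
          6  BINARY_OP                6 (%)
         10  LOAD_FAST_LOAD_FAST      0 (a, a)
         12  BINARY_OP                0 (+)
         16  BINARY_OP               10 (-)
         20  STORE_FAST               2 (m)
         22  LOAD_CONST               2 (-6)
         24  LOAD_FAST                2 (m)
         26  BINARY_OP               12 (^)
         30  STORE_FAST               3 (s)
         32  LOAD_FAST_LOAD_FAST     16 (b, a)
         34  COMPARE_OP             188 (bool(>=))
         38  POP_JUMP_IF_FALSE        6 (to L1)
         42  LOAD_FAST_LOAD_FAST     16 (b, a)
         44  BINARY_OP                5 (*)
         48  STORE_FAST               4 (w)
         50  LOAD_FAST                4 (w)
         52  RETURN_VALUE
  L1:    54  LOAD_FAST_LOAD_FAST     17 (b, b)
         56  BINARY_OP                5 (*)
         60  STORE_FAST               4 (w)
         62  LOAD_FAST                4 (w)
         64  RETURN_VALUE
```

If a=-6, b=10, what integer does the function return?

-60

LOAD_CONST → push 6. Stack: [6]
LOAD_FAST b → push 10. Stack: [6, 10]
BINARY_OP % → 6 % 10 = 6. Stack: [6]
LOAD_FAST_LOAD_FAST a,a → push -6,-6. Stack: [6, -6, -6]
BINARY_OP + → -6 + -6 = -12. Stack: [6, -12]
BINARY_OP - → 6 - -12 = 18. Stack: [18]
STORE_FAST m → m=18. Stack: []
LOAD_CONST → push -6. Stack: [-6]
LOAD_FAST m → push 18. Stack: [-6, 18]
BINARY_OP ^ → -6 ^ 18 = -24. Stack: [-24]
STORE_FAST s → s=-24. Stack: []
LOAD_FAST_LOAD_FAST b,a → push 10,-6. Stack: [10, -6]
COMPARE_OP bool(>=) → 10 vs -6 = True. Stack: [True]
POP_JUMP_IF_FALSE → pop True; no jump. Stack: []
LOAD_FAST_LOAD_FAST b,a → push 10,-6. Stack: [10, -6]
BINARY_OP * → 10 * -6 = -60. Stack: [-60]
STORE_FAST w → w=-60. Stack: []
LOAD_FAST w → push -60. Stack: [-60]
RETURN_VALUE → return -60.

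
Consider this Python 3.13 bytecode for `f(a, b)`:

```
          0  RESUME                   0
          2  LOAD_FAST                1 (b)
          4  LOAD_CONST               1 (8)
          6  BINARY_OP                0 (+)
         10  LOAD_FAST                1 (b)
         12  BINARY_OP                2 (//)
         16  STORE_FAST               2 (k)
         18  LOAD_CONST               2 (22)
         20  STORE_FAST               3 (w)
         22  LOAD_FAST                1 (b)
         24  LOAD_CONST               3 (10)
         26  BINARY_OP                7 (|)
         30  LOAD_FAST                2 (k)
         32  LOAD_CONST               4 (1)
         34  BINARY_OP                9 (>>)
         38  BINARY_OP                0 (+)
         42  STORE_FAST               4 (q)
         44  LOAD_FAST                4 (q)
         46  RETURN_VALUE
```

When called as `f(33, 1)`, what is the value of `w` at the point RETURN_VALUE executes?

LOAD_FAST b → push 1. Stack: [1]
LOAD_CONST → push 8. Stack: [1, 8]
BINARY_OP + → 1 + 8 = 9. Stack: [9]
LOAD_FAST b → push 1. Stack: [9, 1]
BINARY_OP // → 9 // 1 = 9. Stack: [9]
STORE_FAST k → k=9. Stack: []
LOAD_CONST → push 22. Stack: [22]
STORE_FAST w → w=22. Stack: []
LOAD_FAST b → push 1. Stack: [1]
LOAD_CONST → push 10. Stack: [1, 10]
BINARY_OP | → 1 | 10 = 11. Stack: [11]
LOAD_FAST k → push 9. Stack: [11, 9]
LOAD_CONST → push 1. Stack: [11, 9, 1]
BINARY_OP >> → 9 >> 1 = 4. Stack: [11, 4]
BINARY_OP + → 11 + 4 = 15. Stack: [15]
STORE_FAST q → q=15. Stack: []
LOAD_FAST q → push 15. Stack: [15]
RETURN_VALUE → return 15.

22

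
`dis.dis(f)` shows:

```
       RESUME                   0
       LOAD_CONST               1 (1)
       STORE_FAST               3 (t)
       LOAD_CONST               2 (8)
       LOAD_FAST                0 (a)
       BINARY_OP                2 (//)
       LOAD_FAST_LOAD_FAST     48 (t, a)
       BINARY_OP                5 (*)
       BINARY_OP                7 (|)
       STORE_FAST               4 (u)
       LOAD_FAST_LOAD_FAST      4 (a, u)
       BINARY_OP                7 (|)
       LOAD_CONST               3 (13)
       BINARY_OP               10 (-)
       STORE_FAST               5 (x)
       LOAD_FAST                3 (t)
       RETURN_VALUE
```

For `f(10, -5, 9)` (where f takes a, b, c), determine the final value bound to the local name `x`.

LOAD_CONST → push 1. Stack: [1]
STORE_FAST t → t=1. Stack: []
LOAD_CONST → push 8. Stack: [8]
LOAD_FAST a → push 10. Stack: [8, 10]
BINARY_OP // → 8 // 10 = 0. Stack: [0]
LOAD_FAST_LOAD_FAST t,a → push 1,10. Stack: [0, 1, 10]
BINARY_OP * → 1 * 10 = 10. Stack: [0, 10]
BINARY_OP | → 0 | 10 = 10. Stack: [10]
STORE_FAST u → u=10. Stack: []
LOAD_FAST_LOAD_FAST a,u → push 10,10. Stack: [10, 10]
BINARY_OP | → 10 | 10 = 10. Stack: [10]
LOAD_CONST → push 13. Stack: [10, 13]
BINARY_OP - → 10 - 13 = -3. Stack: [-3]
STORE_FAST x → x=-3. Stack: []
LOAD_FAST t → push 1. Stack: [1]
RETURN_VALUE → return 1.

-3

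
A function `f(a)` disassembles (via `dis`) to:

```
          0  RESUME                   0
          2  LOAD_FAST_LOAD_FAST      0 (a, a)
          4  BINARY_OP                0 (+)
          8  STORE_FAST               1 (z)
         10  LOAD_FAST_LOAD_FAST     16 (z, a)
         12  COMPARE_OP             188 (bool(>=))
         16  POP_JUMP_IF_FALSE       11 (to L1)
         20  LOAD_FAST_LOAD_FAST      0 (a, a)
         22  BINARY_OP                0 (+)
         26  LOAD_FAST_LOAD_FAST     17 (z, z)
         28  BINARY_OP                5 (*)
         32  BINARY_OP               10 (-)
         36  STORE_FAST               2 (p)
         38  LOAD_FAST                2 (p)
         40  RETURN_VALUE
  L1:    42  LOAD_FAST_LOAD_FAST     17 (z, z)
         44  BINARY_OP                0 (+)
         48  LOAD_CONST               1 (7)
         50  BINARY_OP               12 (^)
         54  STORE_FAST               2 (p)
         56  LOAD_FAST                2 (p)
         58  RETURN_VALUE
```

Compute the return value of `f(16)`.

LOAD_FAST_LOAD_FAST a,a → push 16,16. Stack: [16, 16]
BINARY_OP + → 16 + 16 = 32. Stack: [32]
STORE_FAST z → z=32. Stack: []
LOAD_FAST_LOAD_FAST z,a → push 32,16. Stack: [32, 16]
COMPARE_OP bool(>=) → 32 vs 16 = True. Stack: [True]
POP_JUMP_IF_FALSE → pop True; no jump. Stack: []
LOAD_FAST_LOAD_FAST a,a → push 16,16. Stack: [16, 16]
BINARY_OP + → 16 + 16 = 32. Stack: [32]
LOAD_FAST_LOAD_FAST z,z → push 32,32. Stack: [32, 32, 32]
BINARY_OP * → 32 * 32 = 1024. Stack: [32, 1024]
BINARY_OP - → 32 - 1024 = -992. Stack: [-992]
STORE_FAST p → p=-992. Stack: []
LOAD_FAST p → push -992. Stack: [-992]
RETURN_VALUE → return -992.

-992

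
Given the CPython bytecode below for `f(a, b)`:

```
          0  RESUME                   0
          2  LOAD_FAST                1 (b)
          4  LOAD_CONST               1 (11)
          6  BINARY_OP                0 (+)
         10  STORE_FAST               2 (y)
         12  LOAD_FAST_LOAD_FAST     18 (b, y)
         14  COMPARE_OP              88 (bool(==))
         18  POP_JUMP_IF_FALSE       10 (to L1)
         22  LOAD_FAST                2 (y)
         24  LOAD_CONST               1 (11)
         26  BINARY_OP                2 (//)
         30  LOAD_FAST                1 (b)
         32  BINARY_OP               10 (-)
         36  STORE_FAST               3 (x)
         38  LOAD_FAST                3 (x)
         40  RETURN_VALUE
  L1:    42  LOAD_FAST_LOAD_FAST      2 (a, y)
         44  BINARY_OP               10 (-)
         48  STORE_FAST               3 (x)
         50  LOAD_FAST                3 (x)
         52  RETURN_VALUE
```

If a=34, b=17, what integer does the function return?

LOAD_FAST b → push 17. Stack: [17]
LOAD_CONST → push 11. Stack: [17, 11]
BINARY_OP + → 17 + 11 = 28. Stack: [28]
STORE_FAST y → y=28. Stack: []
LOAD_FAST_LOAD_FAST b,y → push 17,28. Stack: [17, 28]
COMPARE_OP bool(==) → 17 vs 28 = False. Stack: [False]
POP_JUMP_IF_FALSE → pop False; jump. Stack: []
LOAD_FAST_LOAD_FAST a,y → push 34,28. Stack: [34, 28]
BINARY_OP - → 34 - 28 = 6. Stack: [6]
STORE_FAST x → x=6. Stack: []
LOAD_FAST x → push 6. Stack: [6]
RETURN_VALUE → return 6.

6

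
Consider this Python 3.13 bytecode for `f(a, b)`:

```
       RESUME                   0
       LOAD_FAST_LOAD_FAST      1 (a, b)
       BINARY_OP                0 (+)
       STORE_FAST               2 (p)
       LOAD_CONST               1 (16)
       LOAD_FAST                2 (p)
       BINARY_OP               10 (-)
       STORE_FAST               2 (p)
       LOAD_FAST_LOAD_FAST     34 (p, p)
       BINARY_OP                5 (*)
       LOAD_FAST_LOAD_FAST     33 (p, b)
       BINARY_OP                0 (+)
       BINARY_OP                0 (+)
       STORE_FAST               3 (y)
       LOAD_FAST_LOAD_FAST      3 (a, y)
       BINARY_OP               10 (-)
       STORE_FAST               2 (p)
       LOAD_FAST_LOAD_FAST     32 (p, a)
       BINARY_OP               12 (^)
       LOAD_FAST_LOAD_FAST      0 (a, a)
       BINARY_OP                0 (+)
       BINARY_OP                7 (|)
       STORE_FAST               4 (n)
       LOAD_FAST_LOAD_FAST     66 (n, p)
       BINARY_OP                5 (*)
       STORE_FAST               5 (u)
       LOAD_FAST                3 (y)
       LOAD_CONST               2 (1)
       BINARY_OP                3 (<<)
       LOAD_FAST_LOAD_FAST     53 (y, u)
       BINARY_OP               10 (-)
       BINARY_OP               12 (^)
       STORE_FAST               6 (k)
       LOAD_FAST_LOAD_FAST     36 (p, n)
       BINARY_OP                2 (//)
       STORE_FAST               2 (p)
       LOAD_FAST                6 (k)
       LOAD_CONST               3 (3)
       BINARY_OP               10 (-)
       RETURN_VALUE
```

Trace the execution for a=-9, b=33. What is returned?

-1694

LOAD_FAST_LOAD_FAST a,b → push -9,33. Stack: [-9, 33]
BINARY_OP + → -9 + 33 = 24. Stack: [24]
STORE_FAST p → p=24. Stack: []
LOAD_CONST → push 16. Stack: [16]
LOAD_FAST p → push 24. Stack: [16, 24]
BINARY_OP - → 16 - 24 = -8. Stack: [-8]
STORE_FAST p → p=-8. Stack: []
LOAD_FAST_LOAD_FAST p,p → push -8,-8. Stack: [-8, -8]
BINARY_OP * → -8 * -8 = 64. Stack: [64]
LOAD_FAST_LOAD_FAST p,b → push -8,33. Stack: [64, -8, 33]
BINARY_OP + → -8 + 33 = 25. Stack: [64, 25]
BINARY_OP + → 64 + 25 = 89. Stack: [89]
STORE_FAST y → y=89. Stack: []
LOAD_FAST_LOAD_FAST a,y → push -9,89. Stack: [-9, 89]
BINARY_OP - → -9 - 89 = -98. Stack: [-98]
STORE_FAST p → p=-98. Stack: []
LOAD_FAST_LOAD_FAST p,a → push -98,-9. Stack: [-98, -9]
BINARY_OP ^ → -98 ^ -9 = 105. Stack: [105]
LOAD_FAST_LOAD_FAST a,a → push -9,-9. Stack: [105, -9, -9]
BINARY_OP + → -9 + -9 = -18. Stack: [105, -18]
BINARY_OP | → 105 | -18 = -17. Stack: [-17]
STORE_FAST n → n=-17. Stack: []
LOAD_FAST_LOAD_FAST n,p → push -17,-98. Stack: [-17, -98]
BINARY_OP * → -17 * -98 = 1666. Stack: [1666]
STORE_FAST u → u=1666. Stack: []
LOAD_FAST y → push 89. Stack: [89]
LOAD_CONST → push 1. Stack: [89, 1]
BINARY_OP << → 89 << 1 = 178. Stack: [178]
LOAD_FAST_LOAD_FAST y,u → push 89,1666. Stack: [178, 89, 1666]
BINARY_OP - → 89 - 1666 = -1577. Stack: [178, -1577]
BINARY_OP ^ → 178 ^ -1577 = -1691. Stack: [-1691]
STORE_FAST k → k=-1691. Stack: []
LOAD_FAST_LOAD_FAST p,n → push -98,-17. Stack: [-98, -17]
BINARY_OP // → -98 // -17 = 5. Stack: [5]
STORE_FAST p → p=5. Stack: []
LOAD_FAST k → push -1691. Stack: [-1691]
LOAD_CONST → push 3. Stack: [-1691, 3]
BINARY_OP - → -1691 - 3 = -1694. Stack: [-1694]
RETURN_VALUE → return -1694.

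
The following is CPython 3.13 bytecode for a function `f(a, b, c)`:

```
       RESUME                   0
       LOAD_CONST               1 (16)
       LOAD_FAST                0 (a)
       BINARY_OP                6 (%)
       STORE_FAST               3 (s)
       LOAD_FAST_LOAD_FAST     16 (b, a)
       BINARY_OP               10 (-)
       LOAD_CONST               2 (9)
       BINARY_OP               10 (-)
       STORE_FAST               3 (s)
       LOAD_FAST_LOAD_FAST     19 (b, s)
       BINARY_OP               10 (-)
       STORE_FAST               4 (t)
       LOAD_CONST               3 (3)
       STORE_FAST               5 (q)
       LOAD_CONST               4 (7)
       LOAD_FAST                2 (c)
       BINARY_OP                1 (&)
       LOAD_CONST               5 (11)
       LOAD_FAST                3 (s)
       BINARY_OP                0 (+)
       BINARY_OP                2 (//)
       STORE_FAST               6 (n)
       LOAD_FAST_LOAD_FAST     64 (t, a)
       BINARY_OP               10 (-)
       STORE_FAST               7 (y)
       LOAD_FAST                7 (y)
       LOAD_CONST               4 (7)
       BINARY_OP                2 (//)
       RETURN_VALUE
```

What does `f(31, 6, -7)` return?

1

LOAD_CONST → push 16. Stack: [16]
LOAD_FAST a → push 31. Stack: [16, 31]
BINARY_OP % → 16 % 31 = 16. Stack: [16]
STORE_FAST s → s=16. Stack: []
LOAD_FAST_LOAD_FAST b,a → push 6,31. Stack: [6, 31]
BINARY_OP - → 6 - 31 = -25. Stack: [-25]
LOAD_CONST → push 9. Stack: [-25, 9]
BINARY_OP - → -25 - 9 = -34. Stack: [-34]
STORE_FAST s → s=-34. Stack: []
LOAD_FAST_LOAD_FAST b,s → push 6,-34. Stack: [6, -34]
BINARY_OP - → 6 - -34 = 40. Stack: [40]
STORE_FAST t → t=40. Stack: []
LOAD_CONST → push 3. Stack: [3]
STORE_FAST q → q=3. Stack: []
LOAD_CONST → push 7. Stack: [7]
LOAD_FAST c → push -7. Stack: [7, -7]
BINARY_OP & → 7 & -7 = 1. Stack: [1]
LOAD_CONST → push 11. Stack: [1, 11]
LOAD_FAST s → push -34. Stack: [1, 11, -34]
BINARY_OP + → 11 + -34 = -23. Stack: [1, -23]
BINARY_OP // → 1 // -23 = -1. Stack: [-1]
STORE_FAST n → n=-1. Stack: []
LOAD_FAST_LOAD_FAST t,a → push 40,31. Stack: [40, 31]
BINARY_OP - → 40 - 31 = 9. Stack: [9]
STORE_FAST y → y=9. Stack: []
LOAD_FAST y → push 9. Stack: [9]
LOAD_CONST → push 7. Stack: [9, 7]
BINARY_OP // → 9 // 7 = 1. Stack: [1]
RETURN_VALUE → return 1.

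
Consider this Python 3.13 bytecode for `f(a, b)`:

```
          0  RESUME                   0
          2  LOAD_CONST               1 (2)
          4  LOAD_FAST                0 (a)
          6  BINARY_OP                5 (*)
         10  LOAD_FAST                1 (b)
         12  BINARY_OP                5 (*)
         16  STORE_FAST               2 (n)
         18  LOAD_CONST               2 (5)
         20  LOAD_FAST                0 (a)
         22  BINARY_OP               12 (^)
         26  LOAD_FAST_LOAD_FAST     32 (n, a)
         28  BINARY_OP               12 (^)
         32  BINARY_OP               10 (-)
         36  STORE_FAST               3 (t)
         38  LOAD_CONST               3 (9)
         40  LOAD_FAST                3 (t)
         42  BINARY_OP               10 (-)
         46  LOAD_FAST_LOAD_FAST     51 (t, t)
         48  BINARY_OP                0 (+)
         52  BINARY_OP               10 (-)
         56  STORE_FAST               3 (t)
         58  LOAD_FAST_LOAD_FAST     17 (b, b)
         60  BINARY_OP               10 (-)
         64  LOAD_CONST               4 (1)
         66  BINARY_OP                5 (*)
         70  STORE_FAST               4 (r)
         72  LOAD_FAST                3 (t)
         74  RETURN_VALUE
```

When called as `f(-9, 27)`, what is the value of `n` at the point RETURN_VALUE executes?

LOAD_CONST → push 2. Stack: [2]
LOAD_FAST a → push -9. Stack: [2, -9]
BINARY_OP * → 2 * -9 = -18. Stack: [-18]
LOAD_FAST b → push 27. Stack: [-18, 27]
BINARY_OP * → -18 * 27 = -486. Stack: [-486]
STORE_FAST n → n=-486. Stack: []
LOAD_CONST → push 5. Stack: [5]
LOAD_FAST a → push -9. Stack: [5, -9]
BINARY_OP ^ → 5 ^ -9 = -14. Stack: [-14]
LOAD_FAST_LOAD_FAST n,a → push -486,-9. Stack: [-14, -486, -9]
BINARY_OP ^ → -486 ^ -9 = 493. Stack: [-14, 493]
BINARY_OP - → -14 - 493 = -507. Stack: [-507]
STORE_FAST t → t=-507. Stack: []
LOAD_CONST → push 9. Stack: [9]
LOAD_FAST t → push -507. Stack: [9, -507]
BINARY_OP - → 9 - -507 = 516. Stack: [516]
LOAD_FAST_LOAD_FAST t,t → push -507,-507. Stack: [516, -507, -507]
BINARY_OP + → -507 + -507 = -1014. Stack: [516, -1014]
BINARY_OP - → 516 - -1014 = 1530. Stack: [1530]
STORE_FAST t → t=1530. Stack: []
LOAD_FAST_LOAD_FAST b,b → push 27,27. Stack: [27, 27]
BINARY_OP - → 27 - 27 = 0. Stack: [0]
LOAD_CONST → push 1. Stack: [0, 1]
BINARY_OP * → 0 * 1 = 0. Stack: [0]
STORE_FAST r → r=0. Stack: []
LOAD_FAST t → push 1530. Stack: [1530]
RETURN_VALUE → return 1530.

-486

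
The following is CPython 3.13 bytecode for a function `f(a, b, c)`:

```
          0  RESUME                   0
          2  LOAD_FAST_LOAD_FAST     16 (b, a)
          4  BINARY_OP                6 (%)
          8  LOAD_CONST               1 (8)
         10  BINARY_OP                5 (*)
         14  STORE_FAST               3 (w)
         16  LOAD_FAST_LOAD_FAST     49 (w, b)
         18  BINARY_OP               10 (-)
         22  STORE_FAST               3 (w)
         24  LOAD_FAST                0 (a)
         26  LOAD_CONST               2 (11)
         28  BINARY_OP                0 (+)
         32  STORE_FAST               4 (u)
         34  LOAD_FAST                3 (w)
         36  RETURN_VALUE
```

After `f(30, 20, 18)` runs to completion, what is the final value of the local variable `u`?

LOAD_FAST_LOAD_FAST b,a → push 20,30. Stack: [20, 30]
BINARY_OP % → 20 % 30 = 20. Stack: [20]
LOAD_CONST → push 8. Stack: [20, 8]
BINARY_OP * → 20 * 8 = 160. Stack: [160]
STORE_FAST w → w=160. Stack: []
LOAD_FAST_LOAD_FAST w,b → push 160,20. Stack: [160, 20]
BINARY_OP - → 160 - 20 = 140. Stack: [140]
STORE_FAST w → w=140. Stack: []
LOAD_FAST a → push 30. Stack: [30]
LOAD_CONST → push 11. Stack: [30, 11]
BINARY_OP + → 30 + 11 = 41. Stack: [41]
STORE_FAST u → u=41. Stack: []
LOAD_FAST w → push 140. Stack: [140]
RETURN_VALUE → return 140.

41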